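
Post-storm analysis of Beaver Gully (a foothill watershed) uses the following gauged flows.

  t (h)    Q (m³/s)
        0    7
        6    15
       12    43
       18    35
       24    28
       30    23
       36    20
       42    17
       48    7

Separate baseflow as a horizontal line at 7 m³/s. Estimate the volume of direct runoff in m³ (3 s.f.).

Direct-runoff ordinates (Q − Q_b): 0.0, 8.0, 36.0, 28.0, 21.0, 16.0, 13.0, 10.0, 0.0 m³/s.
ΣQ_DR = 132.0 m³/s.
With Δt = 6 h = 21600 s, V = ΣQ_DR · Δt = 132.0 × 21600 = 2.85 × 10^6 m³.

V ≈ 2.85 × 10^6 m³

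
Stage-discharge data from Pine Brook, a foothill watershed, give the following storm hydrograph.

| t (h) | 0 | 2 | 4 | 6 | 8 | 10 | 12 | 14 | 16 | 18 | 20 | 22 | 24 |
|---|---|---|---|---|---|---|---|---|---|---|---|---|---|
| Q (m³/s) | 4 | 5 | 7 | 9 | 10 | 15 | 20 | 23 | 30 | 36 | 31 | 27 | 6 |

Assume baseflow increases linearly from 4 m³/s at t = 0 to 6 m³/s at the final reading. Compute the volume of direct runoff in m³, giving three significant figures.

V ≈ 1.14 × 10^6 m³

Direct-runoff ordinates (Q − Q_b): 0.00, 0.83, 2.67, 4.50, 5.33, 10.17, 15.00, 17.83, 24.67, 30.50, 25.33, 21.17, 0.00 m³/s.
ΣQ_DR = 158.0 m³/s.
With Δt = 2 h = 7200 s, V = ΣQ_DR · Δt = 158.0 × 7200 = 1.14 × 10^6 m³.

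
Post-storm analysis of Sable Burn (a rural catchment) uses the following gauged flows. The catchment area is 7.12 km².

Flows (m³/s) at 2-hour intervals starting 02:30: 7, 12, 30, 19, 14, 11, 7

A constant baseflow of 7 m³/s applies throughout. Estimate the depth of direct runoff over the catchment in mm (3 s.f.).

d ≈ 51.6 mm

Direct runoff: 0.0, 5.0, 23.0, 12.0, 7.0, 4.0, 0.0 m³/s; ΣQ_DR = 51.00 m³/s.
V = ΣQ_DR · Δt = 51.00 × 7200 s = 3.672 × 10^5 m³.
Over A = 7.12 km², depth = V / A = 51.6 mm.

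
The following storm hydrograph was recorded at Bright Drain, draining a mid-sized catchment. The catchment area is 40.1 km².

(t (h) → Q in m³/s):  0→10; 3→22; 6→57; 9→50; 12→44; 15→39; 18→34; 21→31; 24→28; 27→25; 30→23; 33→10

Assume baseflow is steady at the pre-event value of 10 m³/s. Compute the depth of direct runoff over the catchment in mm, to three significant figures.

Direct runoff: 0.0, 12.0, 47.0, 40.0, 34.0, 29.0, 24.0, 21.0, 18.0, 15.0, 13.0, 0.0 m³/s; ΣQ_DR = 253.0 m³/s.
V = ΣQ_DR · Δt = 253.0 × 10800 s = 2.732 × 10^6 m³.
Over A = 40.1 km², depth = V / A = 68.1 mm.

d ≈ 68.1 mm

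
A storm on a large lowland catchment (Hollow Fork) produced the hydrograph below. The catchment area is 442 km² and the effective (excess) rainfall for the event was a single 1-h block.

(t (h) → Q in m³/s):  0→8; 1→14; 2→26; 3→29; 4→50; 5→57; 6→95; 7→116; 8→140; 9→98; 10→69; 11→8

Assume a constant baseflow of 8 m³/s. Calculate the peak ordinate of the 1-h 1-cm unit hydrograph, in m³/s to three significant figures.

Direct runoff: 0.0, 6.0, 18.0, 21.0, 42.0, 49.0, 87.0, 108.0, 132.0, 90.0, 61.0, 0.0 m³/s; ΣQ_DR = 614.0 m³/s, peak = 132.0 m³/s.
Runoff depth d = ΣQ_DR·Δt / A = 614.0 × 3600 / (442 km²) = 5.001 mm.
The 1-cm UH is the DRH scaled by (10 mm)/d, so U_p = 132.0 × 10/5.001 = 264 m³/s.

U_p ≈ 264 m³/s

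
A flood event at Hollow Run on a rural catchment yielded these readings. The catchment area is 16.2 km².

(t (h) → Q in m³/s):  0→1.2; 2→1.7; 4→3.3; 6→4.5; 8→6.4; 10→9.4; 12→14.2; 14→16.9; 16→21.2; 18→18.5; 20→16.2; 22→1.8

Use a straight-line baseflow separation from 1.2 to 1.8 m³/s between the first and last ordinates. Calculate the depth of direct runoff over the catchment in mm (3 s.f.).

Direct runoff: 0.00, 0.45, 1.99, 3.14, 4.98, 7.93, 12.67, 15.32, 19.56, 16.81, 14.45, 0.00 m³/s; ΣQ_DR = 97.30 m³/s.
V = ΣQ_DR · Δt = 97.30 × 7200 s = 7.006 × 10^5 m³.
Over A = 16.2 km², depth = V / A = 43.2 mm.

d ≈ 43.2 mm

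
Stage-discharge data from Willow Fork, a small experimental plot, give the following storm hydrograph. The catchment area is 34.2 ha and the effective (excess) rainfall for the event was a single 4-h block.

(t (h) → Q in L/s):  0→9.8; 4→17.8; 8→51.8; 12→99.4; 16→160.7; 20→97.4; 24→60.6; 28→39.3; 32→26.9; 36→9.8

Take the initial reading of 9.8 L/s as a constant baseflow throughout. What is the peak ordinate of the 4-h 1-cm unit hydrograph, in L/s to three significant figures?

Direct runoff: 0.0, 8.0, 42.0, 89.6, 150.9, 87.6, 50.8, 29.5, 17.1, 0.0 L/s; ΣQ_DR = 475.5 L/s, peak = 150.9 L/s.
Runoff depth d = ΣQ_DR·Δt / A = 475.5 × 14400 / (34.2 ha) = 20.02 mm.
The 1-cm UH is the DRH scaled by (10 mm)/d, so U_p = 150.9 × 10/20.02 = 75.4 L/s.

U_p ≈ 75.4 L/s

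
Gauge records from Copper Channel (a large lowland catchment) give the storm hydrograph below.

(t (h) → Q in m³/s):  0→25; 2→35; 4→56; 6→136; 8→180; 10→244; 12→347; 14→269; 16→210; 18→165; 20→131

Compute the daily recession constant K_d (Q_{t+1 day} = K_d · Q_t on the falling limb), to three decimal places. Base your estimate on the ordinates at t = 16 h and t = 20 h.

Between t = 16 h and t = 20 h the flow falls from 210 to 131 m³/s over 2×2 h = 4 h.
Per-interval ratio K = (131/210)^(1/2) = 0.7898; K_d = K^(24/2) = 0.059.

K_d ≈ 0.059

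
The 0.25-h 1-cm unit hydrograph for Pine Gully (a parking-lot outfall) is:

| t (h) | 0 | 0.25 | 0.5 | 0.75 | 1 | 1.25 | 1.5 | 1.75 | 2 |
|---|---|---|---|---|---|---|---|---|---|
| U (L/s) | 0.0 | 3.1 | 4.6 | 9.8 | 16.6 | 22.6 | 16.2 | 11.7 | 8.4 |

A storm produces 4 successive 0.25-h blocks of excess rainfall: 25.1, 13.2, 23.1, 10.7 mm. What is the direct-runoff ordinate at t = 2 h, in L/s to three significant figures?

By discrete convolution, Q_j = Σ (P_i / 10 mm) · U_{j−i}.
At t = 2 h (j=8): Q = (25.1/10)·8.4 + (13.2/10)·11.7 + (23.1/10)·16.2 + (10.7/10)·22.6 = 98.1 L/s.

Q ≈ 98.1 L/s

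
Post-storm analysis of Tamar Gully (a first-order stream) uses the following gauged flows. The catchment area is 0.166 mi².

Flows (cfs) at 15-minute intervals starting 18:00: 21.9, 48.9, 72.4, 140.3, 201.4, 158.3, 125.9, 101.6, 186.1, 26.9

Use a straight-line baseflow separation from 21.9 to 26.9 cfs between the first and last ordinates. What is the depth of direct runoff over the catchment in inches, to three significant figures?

Direct runoff: 0.00, 26.44, 49.39, 116.73, 177.28, 133.62, 100.67, 75.81, 159.76, 0.00 cfs; ΣQ_DR = 839.7 cfs.
V = ΣQ_DR · Δt = 839.7 × 900 s = 7.557 × 10^5 ft³.
Over A = 0.166 mi², depth = V / A = 1.96 in.

d ≈ 1.96 in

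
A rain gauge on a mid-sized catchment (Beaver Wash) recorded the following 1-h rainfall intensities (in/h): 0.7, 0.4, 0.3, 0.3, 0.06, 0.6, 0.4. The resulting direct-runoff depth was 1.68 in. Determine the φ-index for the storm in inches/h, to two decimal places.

Only the 6 blocks with intensity above φ contribute runoff: 0.7, 0.4, 0.3, 0.3, 0.6, 0.4 in/h.
Σ(I−φ)·Δt = d  ⇒  (0.7+0.4+0.3+0.3+0.6+0.4 − 6φ)·1 = 1.68
φ = (2.700 − 1.68/1) / 6 = 0.17 in/h.

φ ≈ 0.17 in/h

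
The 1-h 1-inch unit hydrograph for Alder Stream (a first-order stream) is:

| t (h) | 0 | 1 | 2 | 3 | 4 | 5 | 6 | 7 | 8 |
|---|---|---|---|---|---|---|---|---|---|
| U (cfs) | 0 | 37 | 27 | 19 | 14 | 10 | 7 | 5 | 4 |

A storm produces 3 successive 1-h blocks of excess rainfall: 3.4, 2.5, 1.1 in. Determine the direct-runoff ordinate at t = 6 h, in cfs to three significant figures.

Q ≈ 64.2 cfs

By discrete convolution, Q_j = Σ (P_i / 1 in) · U_{j−i}.
At t = 6 h (j=6): Q = (3.4/1)·7 + (2.5/1)·10 + (1.1/1)·14 = 64.2 cfs.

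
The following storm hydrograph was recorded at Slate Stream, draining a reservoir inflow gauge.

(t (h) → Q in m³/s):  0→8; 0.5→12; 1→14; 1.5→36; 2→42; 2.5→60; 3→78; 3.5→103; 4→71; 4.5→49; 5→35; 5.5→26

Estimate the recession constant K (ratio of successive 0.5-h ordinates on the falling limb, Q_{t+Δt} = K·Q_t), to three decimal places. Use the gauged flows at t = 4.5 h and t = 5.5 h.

Using the recession-limb readings at t = 4.5 h and t = 5.5 h: Q falls from 49 to 26 m³/s over 2 intervals.
K = (Q₂/Q₁)^(1/2) = (26/49)^(1/2) = 0.728.

K ≈ 0.728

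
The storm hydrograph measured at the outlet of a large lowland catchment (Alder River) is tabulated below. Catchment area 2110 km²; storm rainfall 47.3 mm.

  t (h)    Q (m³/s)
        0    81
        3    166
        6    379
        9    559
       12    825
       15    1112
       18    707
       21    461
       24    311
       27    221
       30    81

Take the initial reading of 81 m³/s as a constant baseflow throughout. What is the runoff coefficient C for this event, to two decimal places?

ΣQ_DR = 4012 m³/s; V = ΣQ_DR·Δt = 4.333 × 10^7 m³.
Runoff depth d = V / A = 20.54 mm.
C = d / P = 20.54 / 47.3 = 0.43.

C ≈ 0.43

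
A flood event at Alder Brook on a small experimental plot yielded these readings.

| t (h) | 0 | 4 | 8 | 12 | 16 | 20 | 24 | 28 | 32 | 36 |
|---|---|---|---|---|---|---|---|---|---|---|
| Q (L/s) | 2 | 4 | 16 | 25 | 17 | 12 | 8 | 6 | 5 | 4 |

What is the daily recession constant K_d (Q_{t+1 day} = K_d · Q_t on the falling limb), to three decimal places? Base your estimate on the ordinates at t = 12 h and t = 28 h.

K_d ≈ 0.118

Between t = 12 h and t = 28 h the flow falls from 25 to 6 L/s over 4×4 h = 16 h.
Per-interval ratio K = (6/25)^(1/4) = 0.6999; K_d = K^(24/4) = 0.118.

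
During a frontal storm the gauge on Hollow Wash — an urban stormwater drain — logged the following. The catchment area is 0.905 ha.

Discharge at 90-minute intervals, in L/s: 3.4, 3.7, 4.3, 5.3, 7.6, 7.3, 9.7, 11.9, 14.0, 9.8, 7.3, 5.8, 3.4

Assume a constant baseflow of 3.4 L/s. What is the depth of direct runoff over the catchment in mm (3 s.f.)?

d ≈ 29.4 mm

Direct runoff: 0.0, 0.3, 0.9, 1.9, 4.2, 3.9, 6.3, 8.5, 10.6, 6.4, 3.9, 2.4, 0.0 L/s; ΣQ_DR = 49.30 L/s.
V = ΣQ_DR · Δt = 49.30 × 5400 s = 2.662 × 10^5 L.
Over A = 0.905 ha, depth = V / A = 29.4 mm.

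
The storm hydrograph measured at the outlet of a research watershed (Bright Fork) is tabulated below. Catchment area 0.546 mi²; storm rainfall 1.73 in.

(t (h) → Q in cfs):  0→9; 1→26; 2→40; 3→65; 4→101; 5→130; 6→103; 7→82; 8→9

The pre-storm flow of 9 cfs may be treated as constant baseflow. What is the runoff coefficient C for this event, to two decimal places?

ΣQ_DR = 484.0 cfs; V = ΣQ_DR·Δt = 1.742 × 10^6 ft³.
Runoff depth d = V / A = 1.374 in.
C = d / P = 1.374 / 1.73 = 0.79.

C ≈ 0.79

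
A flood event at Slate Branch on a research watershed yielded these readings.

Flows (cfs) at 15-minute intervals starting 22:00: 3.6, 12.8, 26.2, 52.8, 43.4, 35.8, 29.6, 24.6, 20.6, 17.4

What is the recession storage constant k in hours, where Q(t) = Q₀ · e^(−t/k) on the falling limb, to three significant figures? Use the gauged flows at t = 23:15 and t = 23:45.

On the falling limb, Q drops from 35.8 to 24.6 cfs between t = 23:15 and t = 23:45 (Δt = 0.5 h).
k = −Δt / ln(Q₂/Q₁) = −0.5 / ln(24.6/35.8) = 1.33 h.

k ≈ 1.33 h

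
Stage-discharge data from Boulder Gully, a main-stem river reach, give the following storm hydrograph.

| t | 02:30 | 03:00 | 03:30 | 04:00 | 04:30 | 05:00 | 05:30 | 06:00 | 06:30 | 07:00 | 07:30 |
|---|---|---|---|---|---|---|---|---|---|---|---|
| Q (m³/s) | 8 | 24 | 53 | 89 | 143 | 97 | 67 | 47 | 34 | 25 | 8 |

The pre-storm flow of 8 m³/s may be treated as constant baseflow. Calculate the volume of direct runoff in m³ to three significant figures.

Direct-runoff ordinates (Q − Q_b): 0.0, 16.0, 45.0, 81.0, 135.0, 89.0, 59.0, 39.0, 26.0, 17.0, 0.0 m³/s.
ΣQ_DR = 507.0 m³/s.
With Δt = 0.5 h = 1800 s, V = ΣQ_DR · Δt = 507.0 × 1800 = 9.13 × 10^5 m³.

V ≈ 9.13 × 10^5 m³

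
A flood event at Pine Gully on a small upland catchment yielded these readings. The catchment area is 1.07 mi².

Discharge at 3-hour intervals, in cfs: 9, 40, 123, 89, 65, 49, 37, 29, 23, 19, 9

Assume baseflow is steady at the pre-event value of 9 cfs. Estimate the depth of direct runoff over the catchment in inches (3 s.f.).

d ≈ 1.71 in

Direct runoff: 0.0, 31.0, 114.0, 80.0, 56.0, 40.0, 28.0, 20.0, 14.0, 10.0, 0.0 cfs; ΣQ_DR = 393.0 cfs.
V = ΣQ_DR · Δt = 393.0 × 10800 s = 4.244 × 10^6 ft³.
Over A = 1.07 mi², depth = V / A = 1.71 in.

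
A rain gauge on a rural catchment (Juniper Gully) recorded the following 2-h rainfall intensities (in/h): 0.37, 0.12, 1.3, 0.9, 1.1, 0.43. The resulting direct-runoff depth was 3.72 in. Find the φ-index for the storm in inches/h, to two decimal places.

φ ≈ 0.48 in/h

Only the 3 blocks with intensity above φ contribute runoff: 1.3, 0.9, 1.1 in/h.
Σ(I−φ)·Δt = d  ⇒  (1.3+0.9+1.1 − 3φ)·2 = 3.72
φ = (3.300 − 3.72/2) / 3 = 0.48 in/h.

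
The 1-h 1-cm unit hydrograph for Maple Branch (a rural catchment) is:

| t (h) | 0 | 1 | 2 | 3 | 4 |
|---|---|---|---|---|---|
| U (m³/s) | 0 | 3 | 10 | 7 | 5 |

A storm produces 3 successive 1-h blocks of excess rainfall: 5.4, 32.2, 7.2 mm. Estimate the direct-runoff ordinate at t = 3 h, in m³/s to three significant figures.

Q ≈ 38.1 m³/s

By discrete convolution, Q_j = Σ (P_i / 10 mm) · U_{j−i}.
At t = 3 h (j=3): Q = (5.4/10)·7 + (32.2/10)·10 + (7.2/10)·3 = 38.1 m³/s.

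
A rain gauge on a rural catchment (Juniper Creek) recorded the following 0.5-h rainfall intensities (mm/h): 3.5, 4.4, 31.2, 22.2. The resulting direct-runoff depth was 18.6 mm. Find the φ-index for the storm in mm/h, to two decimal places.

Only the 2 blocks with intensity above φ contribute runoff: 31.2, 22.2 mm/h.
Σ(I−φ)·Δt = d  ⇒  (31.2+22.2 − 2φ)·0.5 = 18.6
φ = (53.40 − 18.6/0.5) / 2 = 8.10 mm/h.

φ ≈ 8.10 mm/h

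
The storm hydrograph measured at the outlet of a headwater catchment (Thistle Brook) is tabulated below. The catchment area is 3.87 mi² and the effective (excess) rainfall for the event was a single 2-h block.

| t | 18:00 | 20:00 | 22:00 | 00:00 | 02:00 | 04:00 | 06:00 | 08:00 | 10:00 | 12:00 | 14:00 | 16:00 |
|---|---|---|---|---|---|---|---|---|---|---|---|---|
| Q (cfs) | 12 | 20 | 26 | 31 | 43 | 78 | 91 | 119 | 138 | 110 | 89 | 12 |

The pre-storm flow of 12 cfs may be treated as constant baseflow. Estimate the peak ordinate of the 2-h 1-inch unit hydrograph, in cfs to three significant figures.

Direct runoff: 0.0, 8.0, 14.0, 19.0, 31.0, 66.0, 79.0, 107.0, 126.0, 98.0, 77.0, 0.0 cfs; ΣQ_DR = 625.0 cfs, peak = 126.0 cfs.
Runoff depth d = ΣQ_DR·Δt / A = 625.0 × 7200 / (3.87 mi²) = 0.5005 in.
The 1-inch UH is the DRH scaled by (1 in)/d, so U_p = 126.0 × 1/0.5005 = 252 cfs.

U_p ≈ 252 cfs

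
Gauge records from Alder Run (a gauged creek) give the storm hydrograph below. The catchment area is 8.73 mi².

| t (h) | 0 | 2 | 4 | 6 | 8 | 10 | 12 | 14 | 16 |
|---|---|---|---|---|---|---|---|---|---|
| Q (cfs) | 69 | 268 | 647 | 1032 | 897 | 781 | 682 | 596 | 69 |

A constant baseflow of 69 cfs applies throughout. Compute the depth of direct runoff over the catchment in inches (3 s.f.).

Direct runoff: 0.0, 199.0, 578.0, 963.0, 828.0, 712.0, 613.0, 527.0, 0.0 cfs; ΣQ_DR = 4420 cfs.
V = ΣQ_DR · Δt = 4420 × 7200 s = 3.182 × 10^7 ft³.
Over A = 8.73 mi², depth = V / A = 1.57 in.

d ≈ 1.57 in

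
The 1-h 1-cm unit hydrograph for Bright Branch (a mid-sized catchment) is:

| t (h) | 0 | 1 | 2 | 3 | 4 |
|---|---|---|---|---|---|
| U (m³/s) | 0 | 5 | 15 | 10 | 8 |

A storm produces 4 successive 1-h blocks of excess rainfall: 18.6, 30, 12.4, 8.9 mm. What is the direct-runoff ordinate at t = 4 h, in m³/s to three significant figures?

Q ≈ 67.9 m³/s

By discrete convolution, Q_j = Σ (P_i / 10 mm) · U_{j−i}.
At t = 4 h (j=4): Q = (18.6/10)·8 + (30/10)·10 + (12.4/10)·15 + (8.9/10)·5 = 67.9 m³/s.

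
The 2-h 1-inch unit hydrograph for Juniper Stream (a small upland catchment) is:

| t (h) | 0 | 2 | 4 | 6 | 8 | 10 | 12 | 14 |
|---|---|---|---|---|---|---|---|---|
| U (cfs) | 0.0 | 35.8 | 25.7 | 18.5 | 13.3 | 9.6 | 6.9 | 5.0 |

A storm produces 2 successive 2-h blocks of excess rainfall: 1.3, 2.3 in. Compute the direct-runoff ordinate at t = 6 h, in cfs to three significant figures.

Q ≈ 83.2 cfs

By discrete convolution, Q_j = Σ (P_i / 1 in) · U_{j−i}.
At t = 6 h (j=3): Q = (1.3/1)·18.5 + (2.3/1)·25.7 = 83.2 cfs.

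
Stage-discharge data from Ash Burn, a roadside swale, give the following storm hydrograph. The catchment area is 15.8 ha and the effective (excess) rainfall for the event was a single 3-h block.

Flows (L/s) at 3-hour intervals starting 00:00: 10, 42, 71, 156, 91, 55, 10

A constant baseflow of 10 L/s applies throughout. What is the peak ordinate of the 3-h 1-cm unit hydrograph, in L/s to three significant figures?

Direct runoff: 0.0, 32.0, 61.0, 146.0, 81.0, 45.0, 0.0 L/s; ΣQ_DR = 365.0 L/s, peak = 146.0 L/s.
Runoff depth d = ΣQ_DR·Δt / A = 365.0 × 10800 / (15.8 ha) = 24.95 mm.
The 1-cm UH is the DRH scaled by (10 mm)/d, so U_p = 146.0 × 10/24.95 = 58.5 L/s.

U_p ≈ 58.5 L/s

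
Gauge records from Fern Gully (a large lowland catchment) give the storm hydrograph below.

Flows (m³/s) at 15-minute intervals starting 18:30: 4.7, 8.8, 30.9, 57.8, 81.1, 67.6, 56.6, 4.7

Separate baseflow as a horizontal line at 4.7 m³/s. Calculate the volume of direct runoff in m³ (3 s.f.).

V ≈ 2.47 × 10^5 m³

Direct-runoff ordinates (Q − Q_b): 0.0, 4.1, 26.2, 53.1, 76.4, 62.9, 51.9, 0.0 m³/s.
ΣQ_DR = 274.6 m³/s.
With Δt = 0.25 h = 900 s, V = ΣQ_DR · Δt = 274.6 × 900 = 2.47 × 10^5 m³.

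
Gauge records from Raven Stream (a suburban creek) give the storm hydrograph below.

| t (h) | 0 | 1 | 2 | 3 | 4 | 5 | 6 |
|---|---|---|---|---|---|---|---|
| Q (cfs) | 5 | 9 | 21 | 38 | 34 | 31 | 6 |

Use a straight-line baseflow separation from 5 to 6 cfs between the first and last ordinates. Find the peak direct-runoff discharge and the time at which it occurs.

Subtracting baseflow gives direct-runoff ordinates: 0.00, 3.83, 15.67, 32.50, 28.33, 25.17, 0.00 cfs.
The maximum is 32.50 cfs, occurring at the reading for t = 3 h.

Q_p = 32.50 cfs at t = 3 h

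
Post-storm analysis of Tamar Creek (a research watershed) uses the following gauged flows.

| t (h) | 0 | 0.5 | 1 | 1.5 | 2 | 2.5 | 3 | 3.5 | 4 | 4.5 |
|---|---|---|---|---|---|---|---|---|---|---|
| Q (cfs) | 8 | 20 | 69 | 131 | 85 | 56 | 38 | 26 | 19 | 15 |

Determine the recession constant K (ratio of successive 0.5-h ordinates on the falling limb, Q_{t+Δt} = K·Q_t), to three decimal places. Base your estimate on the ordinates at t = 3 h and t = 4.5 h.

Using the recession-limb readings at t = 3 h and t = 4.5 h: Q falls from 38 to 15 cfs over 3 intervals.
K = (Q₂/Q₁)^(1/3) = (15/38)^(1/3) = 0.734.

K ≈ 0.734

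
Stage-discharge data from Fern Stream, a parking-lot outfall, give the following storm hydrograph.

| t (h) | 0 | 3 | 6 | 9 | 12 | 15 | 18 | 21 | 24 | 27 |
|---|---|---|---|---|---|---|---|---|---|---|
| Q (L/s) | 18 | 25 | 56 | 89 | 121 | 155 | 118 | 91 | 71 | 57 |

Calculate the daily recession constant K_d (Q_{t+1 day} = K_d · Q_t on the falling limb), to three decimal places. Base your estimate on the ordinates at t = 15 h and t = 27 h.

K_d ≈ 0.135

Between t = 15 h and t = 27 h the flow falls from 155 to 57 L/s over 4×3 h = 12 h.
Per-interval ratio K = (57/155)^(1/4) = 0.7787; K_d = K^(24/3) = 0.135.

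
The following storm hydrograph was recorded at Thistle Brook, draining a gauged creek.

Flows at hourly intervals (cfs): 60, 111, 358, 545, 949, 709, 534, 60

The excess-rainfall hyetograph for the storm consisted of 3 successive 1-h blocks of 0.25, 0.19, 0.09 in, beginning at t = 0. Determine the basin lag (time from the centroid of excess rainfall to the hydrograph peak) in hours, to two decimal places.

Centroid of excess rainfall: t_c = Σ P_i·t̄_i / ΣP_i = 1.1981 h (block centres at 0.5, 1.5, 2.5 h).
Hydrograph peak occurs at t = 4 h, so basin lag t_L = 4 − 1.1981 = 2.80 h.

t_L ≈ 2.80 h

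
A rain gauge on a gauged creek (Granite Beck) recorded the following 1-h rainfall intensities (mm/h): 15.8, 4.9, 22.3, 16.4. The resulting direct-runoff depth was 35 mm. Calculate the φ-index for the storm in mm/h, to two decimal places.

φ ≈ 6.50 mm/h

Only the 3 blocks with intensity above φ contribute runoff: 15.8, 22.3, 16.4 mm/h.
Σ(I−φ)·Δt = d  ⇒  (15.8+22.3+16.4 − 3φ)·1 = 35
φ = (54.50 − 35/1) / 3 = 6.50 mm/h.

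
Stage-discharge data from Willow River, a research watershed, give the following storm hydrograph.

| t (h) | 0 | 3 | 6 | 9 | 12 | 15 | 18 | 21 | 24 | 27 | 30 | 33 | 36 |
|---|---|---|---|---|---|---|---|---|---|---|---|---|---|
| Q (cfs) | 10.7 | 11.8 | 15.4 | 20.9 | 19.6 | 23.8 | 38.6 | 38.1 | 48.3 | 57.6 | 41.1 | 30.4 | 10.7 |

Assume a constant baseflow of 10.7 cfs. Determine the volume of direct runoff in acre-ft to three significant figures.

V ≈ 56.5 acre-ft

Direct-runoff ordinates (Q − Q_b): 0.0, 1.1, 4.7, 10.2, 8.9, 13.1, 27.9, 27.4, 37.6, 46.9, 30.4, 19.7, 0.0 cfs.
ΣQ_DR = 227.9 cfs.
With Δt = 3 h = 10800 s, V = ΣQ_DR · Δt = 227.9 × 10800 = 2.46 × 10^6 ft³ = 56.5 acre-ft.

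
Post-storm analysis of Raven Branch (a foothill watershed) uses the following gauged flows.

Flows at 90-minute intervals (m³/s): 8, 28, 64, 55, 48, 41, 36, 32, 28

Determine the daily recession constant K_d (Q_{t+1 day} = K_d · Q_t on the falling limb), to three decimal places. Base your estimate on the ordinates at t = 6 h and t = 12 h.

K_d ≈ 0.116

Between t = 6 h and t = 12 h the flow falls from 48 to 28 m³/s over 4×1.5 h = 6 h.
Per-interval ratio K = (28/48)^(1/4) = 0.8739; K_d = K^(24/1.5) = 0.116.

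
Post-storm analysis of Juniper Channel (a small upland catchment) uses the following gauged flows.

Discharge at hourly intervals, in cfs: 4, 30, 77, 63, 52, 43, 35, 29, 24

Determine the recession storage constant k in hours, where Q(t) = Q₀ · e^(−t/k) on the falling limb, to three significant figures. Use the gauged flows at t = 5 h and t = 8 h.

On the falling limb, Q drops from 43 to 24 cfs between t = 5 h and t = 8 h (Δt = 3 h).
k = −Δt / ln(Q₂/Q₁) = −3 / ln(24/43) = 5.14 h.

k ≈ 5.14 h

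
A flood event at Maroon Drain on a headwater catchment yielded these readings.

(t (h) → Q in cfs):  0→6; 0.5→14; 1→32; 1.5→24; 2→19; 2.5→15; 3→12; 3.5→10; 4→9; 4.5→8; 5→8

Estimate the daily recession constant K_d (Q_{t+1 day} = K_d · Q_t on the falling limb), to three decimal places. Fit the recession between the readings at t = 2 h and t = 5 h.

Between t = 2 h and t = 5 h the flow falls from 19 to 8 cfs over 6×0.5 h = 3 h.
Per-interval ratio K = (8/19)^(1/6) = 0.8657; K_d = K^(24/0.5) = 0.001.

K_d ≈ 0.001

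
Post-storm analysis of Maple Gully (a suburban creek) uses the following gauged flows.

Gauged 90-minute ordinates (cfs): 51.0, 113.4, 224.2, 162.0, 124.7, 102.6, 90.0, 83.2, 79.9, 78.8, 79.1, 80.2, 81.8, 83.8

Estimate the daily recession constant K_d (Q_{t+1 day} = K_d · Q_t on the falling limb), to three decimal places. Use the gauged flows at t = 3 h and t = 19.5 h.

K_d ≈ 0.239

Between t = 3 h and t = 19.5 h the flow falls from 224.2 to 83.8 cfs over 11×1.5 h = 16.5 h.
Per-interval ratio K = (83.8/224.2)^(1/11) = 0.9144; K_d = K^(24/1.5) = 0.239.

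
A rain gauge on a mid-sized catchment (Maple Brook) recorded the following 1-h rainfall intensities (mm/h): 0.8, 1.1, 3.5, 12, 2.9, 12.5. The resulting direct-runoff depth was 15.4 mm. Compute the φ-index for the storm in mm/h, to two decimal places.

φ ≈ 4.55 mm/h

Only the 2 blocks with intensity above φ contribute runoff: 12, 12.5 mm/h.
Σ(I−φ)·Δt = d  ⇒  (12+12.5 − 2φ)·1 = 15.4
φ = (24.50 − 15.4/1) / 2 = 4.55 mm/h.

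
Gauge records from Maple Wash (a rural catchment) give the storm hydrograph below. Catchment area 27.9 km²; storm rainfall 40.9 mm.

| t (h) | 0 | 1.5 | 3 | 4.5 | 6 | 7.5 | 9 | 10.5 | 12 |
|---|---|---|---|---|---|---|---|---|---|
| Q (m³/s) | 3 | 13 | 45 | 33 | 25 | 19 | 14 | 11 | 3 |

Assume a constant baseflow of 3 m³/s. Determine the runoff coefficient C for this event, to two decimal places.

ΣQ_DR = 139.0 m³/s; V = ΣQ_DR·Δt = 7.506 × 10^5 m³.
Runoff depth d = V / A = 26.90 mm.
C = d / P = 26.90 / 40.9 = 0.66.

C ≈ 0.66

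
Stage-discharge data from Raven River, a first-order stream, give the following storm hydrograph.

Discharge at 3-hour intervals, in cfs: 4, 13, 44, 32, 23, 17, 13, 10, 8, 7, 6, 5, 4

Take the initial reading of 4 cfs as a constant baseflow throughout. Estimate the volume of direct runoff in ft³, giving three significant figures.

Direct-runoff ordinates (Q − Q_b): 0.0, 9.0, 40.0, 28.0, 19.0, 13.0, 9.0, 6.0, 4.0, 3.0, 2.0, 1.0, 0.0 cfs.
ΣQ_DR = 134.0 cfs.
With Δt = 3 h = 10800 s, V = ΣQ_DR · Δt = 134.0 × 10800 = 1.45 × 10^6 ft³.

V ≈ 1.45 × 10^6 ft³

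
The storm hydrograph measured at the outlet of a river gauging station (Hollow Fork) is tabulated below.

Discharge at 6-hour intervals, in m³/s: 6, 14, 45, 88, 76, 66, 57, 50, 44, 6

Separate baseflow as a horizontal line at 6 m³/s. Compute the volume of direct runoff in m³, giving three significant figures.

Direct-runoff ordinates (Q − Q_b): 0.0, 8.0, 39.0, 82.0, 70.0, 60.0, 51.0, 44.0, 38.0, 0.0 m³/s.
ΣQ_DR = 392.0 m³/s.
With Δt = 6 h = 21600 s, V = ΣQ_DR · Δt = 392.0 × 21600 = 8.47 × 10^6 m³.

V ≈ 8.47 × 10^6 m³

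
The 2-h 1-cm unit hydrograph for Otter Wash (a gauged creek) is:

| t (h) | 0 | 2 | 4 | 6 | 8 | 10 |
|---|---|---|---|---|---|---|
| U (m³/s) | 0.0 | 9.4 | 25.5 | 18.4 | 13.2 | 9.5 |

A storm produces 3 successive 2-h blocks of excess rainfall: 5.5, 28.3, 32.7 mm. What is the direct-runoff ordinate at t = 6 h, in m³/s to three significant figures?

Q ≈ 113 m³/s

By discrete convolution, Q_j = Σ (P_i / 10 mm) · U_{j−i}.
At t = 6 h (j=3): Q = (5.5/10)·18.4 + (28.3/10)·25.5 + (32.7/10)·9.4 = 113 m³/s.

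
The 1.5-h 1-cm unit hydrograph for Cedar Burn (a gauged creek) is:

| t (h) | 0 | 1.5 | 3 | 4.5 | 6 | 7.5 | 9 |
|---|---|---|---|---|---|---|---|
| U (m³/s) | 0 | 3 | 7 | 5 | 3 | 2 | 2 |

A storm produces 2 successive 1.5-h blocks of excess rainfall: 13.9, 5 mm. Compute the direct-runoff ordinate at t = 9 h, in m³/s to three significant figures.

By discrete convolution, Q_j = Σ (P_i / 10 mm) · U_{j−i}.
At t = 9 h (j=6): Q = (13.9/10)·2 + (5/10)·2 = 3.78 m³/s.

Q ≈ 3.78 m³/s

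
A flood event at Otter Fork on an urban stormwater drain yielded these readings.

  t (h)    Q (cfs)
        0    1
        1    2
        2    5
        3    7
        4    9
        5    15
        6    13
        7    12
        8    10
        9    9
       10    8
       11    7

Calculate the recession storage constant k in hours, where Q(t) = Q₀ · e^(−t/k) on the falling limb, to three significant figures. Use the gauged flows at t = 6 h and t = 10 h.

On the falling limb, Q drops from 13 to 8 cfs between t = 6 h and t = 10 h (Δt = 4 h).
k = −Δt / ln(Q₂/Q₁) = −4 / ln(8/13) = 8.24 h.

k ≈ 8.24 h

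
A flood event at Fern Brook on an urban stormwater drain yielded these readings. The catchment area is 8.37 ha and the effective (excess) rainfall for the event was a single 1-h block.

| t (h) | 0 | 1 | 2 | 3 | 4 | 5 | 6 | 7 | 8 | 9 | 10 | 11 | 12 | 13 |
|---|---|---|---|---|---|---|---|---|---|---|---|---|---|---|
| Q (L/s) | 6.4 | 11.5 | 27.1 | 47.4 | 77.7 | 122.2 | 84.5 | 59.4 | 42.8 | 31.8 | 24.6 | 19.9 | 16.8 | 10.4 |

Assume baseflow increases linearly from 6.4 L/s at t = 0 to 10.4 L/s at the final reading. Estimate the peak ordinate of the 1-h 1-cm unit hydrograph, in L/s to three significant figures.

U_p ≈ 57.1 L/s

Direct runoff: 0.00, 4.79, 20.08, 40.08, 70.07, 114.26, 76.25, 50.85, 33.94, 22.63, 15.12, 10.12, 6.71, 0.00 L/s; ΣQ_DR = 464.9 L/s, peak = 114.26 L/s.
Runoff depth d = ΣQ_DR·Δt / A = 464.9 × 3600 / (8.37 ha) = 20.00 mm.
The 1-cm UH is the DRH scaled by (10 mm)/d, so U_p = 114.26 × 10/20.00 = 57.1 L/s.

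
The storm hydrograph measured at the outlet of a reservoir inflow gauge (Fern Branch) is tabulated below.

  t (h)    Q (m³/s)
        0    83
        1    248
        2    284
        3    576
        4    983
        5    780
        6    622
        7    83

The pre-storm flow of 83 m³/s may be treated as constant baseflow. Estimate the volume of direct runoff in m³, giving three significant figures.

Direct-runoff ordinates (Q − Q_b): 0.0, 165.0, 201.0, 493.0, 900.0, 697.0, 539.0, 0.0 m³/s.
ΣQ_DR = 2995 m³/s.
With Δt = 1 h = 3600 s, V = ΣQ_DR · Δt = 2995 × 3600 = 1.08 × 10^7 m³.

V ≈ 1.08 × 10^7 m³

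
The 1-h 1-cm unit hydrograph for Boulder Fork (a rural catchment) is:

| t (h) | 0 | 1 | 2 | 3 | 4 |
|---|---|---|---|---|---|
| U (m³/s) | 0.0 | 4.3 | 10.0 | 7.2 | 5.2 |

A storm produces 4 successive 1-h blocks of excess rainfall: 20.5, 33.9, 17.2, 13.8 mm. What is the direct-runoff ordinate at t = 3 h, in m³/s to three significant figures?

By discrete convolution, Q_j = Σ (P_i / 10 mm) · U_{j−i}.
At t = 3 h (j=3): Q = (20.5/10)·7.2 + (33.9/10)·10.0 + (17.2/10)·4.3 + (13.8/10)·0.0 = 56.1 m³/s.

Q ≈ 56.1 m³/s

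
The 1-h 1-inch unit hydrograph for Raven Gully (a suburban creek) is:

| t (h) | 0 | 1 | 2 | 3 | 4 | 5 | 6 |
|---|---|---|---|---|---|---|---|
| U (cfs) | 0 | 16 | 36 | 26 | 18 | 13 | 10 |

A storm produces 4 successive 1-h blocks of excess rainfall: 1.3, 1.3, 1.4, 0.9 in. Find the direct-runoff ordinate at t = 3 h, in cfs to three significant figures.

Q ≈ 103 cfs

By discrete convolution, Q_j = Σ (P_i / 1 in) · U_{j−i}.
At t = 3 h (j=3): Q = (1.3/1)·26 + (1.3/1)·36 + (1.4/1)·16 + (0.9/1)·0 = 103 cfs.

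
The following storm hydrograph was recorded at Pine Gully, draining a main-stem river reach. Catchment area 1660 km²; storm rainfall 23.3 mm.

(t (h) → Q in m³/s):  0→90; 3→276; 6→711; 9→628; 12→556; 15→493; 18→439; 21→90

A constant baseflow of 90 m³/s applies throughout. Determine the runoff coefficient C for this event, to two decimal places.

ΣQ_DR = 2563 m³/s; V = ΣQ_DR·Δt = 2.768 × 10^7 m³.
Runoff depth d = V / A = 16.67 mm.
C = d / P = 16.67 / 23.3 = 0.72.

C ≈ 0.72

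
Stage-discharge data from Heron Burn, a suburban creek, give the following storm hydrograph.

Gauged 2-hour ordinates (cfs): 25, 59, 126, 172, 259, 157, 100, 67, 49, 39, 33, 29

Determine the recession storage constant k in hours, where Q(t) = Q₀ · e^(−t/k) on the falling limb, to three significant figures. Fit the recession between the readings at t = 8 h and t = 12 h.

k ≈ 4.20 h

On the falling limb, Q drops from 259 to 100 cfs between t = 8 h and t = 12 h (Δt = 4 h).
k = −Δt / ln(Q₂/Q₁) = −4 / ln(100/259) = 4.20 h.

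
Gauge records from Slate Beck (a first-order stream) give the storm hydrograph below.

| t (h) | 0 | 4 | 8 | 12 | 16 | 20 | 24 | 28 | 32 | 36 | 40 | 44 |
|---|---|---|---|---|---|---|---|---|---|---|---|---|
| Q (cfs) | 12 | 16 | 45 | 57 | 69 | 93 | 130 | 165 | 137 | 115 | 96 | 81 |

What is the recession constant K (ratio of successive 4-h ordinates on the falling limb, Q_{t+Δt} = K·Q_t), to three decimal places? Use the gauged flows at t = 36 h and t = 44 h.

Using the recession-limb readings at t = 36 h and t = 44 h: Q falls from 115 to 81 cfs over 2 intervals.
K = (Q₂/Q₁)^(1/2) = (81/115)^(1/2) = 0.839.

K ≈ 0.839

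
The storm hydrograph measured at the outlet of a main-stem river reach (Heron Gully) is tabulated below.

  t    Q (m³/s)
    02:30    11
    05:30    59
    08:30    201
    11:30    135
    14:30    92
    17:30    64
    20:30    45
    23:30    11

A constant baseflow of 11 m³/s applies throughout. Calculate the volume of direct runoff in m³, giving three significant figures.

Direct-runoff ordinates (Q − Q_b): 0.0, 48.0, 190.0, 124.0, 81.0, 53.0, 34.0, 0.0 m³/s.
ΣQ_DR = 530.0 m³/s.
With Δt = 3 h = 10800 s, V = ΣQ_DR · Δt = 530.0 × 10800 = 5.72 × 10^6 m³.

V ≈ 5.72 × 10^6 m³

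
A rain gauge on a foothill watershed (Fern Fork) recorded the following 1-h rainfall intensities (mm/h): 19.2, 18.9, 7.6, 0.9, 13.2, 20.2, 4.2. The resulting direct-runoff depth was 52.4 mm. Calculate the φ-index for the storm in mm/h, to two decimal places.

φ ≈ 5.34 mm/h

Only the 5 blocks with intensity above φ contribute runoff: 19.2, 18.9, 7.6, 13.2, 20.2 mm/h.
Σ(I−φ)·Δt = d  ⇒  (19.2+18.9+7.6+13.2+20.2 − 5φ)·1 = 52.4
φ = (79.10 − 52.4/1) / 5 = 5.34 mm/h.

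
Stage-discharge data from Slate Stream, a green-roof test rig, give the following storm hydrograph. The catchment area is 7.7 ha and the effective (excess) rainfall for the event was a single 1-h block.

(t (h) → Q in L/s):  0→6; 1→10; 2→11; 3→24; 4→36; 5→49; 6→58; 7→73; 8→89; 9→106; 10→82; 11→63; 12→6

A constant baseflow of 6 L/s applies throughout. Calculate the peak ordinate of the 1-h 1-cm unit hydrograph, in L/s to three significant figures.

U_p ≈ 40.0 L/s

Direct runoff: 0.0, 4.0, 5.0, 18.0, 30.0, 43.0, 52.0, 67.0, 83.0, 100.0, 76.0, 57.0, 0.0 L/s; ΣQ_DR = 535.0 L/s, peak = 100.0 L/s.
Runoff depth d = ΣQ_DR·Δt / A = 535.0 × 3600 / (7.7 ha) = 25.01 mm.
The 1-cm UH is the DRH scaled by (10 mm)/d, so U_p = 100.0 × 10/25.01 = 40.0 L/s.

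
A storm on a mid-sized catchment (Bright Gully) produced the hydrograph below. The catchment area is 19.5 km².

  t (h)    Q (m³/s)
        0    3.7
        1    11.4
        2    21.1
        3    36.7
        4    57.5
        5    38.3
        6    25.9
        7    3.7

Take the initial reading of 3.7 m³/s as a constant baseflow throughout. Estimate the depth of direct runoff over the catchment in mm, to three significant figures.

d ≈ 31.1 mm

Direct runoff: 0.0, 7.7, 17.4, 33.0, 53.8, 34.6, 22.2, 0.0 m³/s; ΣQ_DR = 168.7 m³/s.
V = ΣQ_DR · Δt = 168.7 × 3600 s = 6.073 × 10^5 m³.
Over A = 19.5 km², depth = V / A = 31.1 mm.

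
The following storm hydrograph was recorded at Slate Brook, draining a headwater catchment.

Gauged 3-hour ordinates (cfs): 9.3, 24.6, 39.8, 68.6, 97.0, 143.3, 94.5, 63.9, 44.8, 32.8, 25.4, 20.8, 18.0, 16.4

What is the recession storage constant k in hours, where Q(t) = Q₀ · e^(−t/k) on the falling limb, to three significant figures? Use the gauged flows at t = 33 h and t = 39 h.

k ≈ 25.2 h

On the falling limb, Q drops from 20.8 to 16.4 cfs between t = 33 h and t = 39 h (Δt = 6 h).
k = −Δt / ln(Q₂/Q₁) = −6 / ln(16.4/20.8) = 25.2 h.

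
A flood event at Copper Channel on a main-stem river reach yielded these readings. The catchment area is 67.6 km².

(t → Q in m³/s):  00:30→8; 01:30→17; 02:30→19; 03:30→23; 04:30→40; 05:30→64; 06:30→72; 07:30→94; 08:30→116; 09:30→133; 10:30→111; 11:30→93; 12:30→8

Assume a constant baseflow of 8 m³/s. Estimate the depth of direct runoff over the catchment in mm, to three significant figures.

d ≈ 37.0 mm

Direct runoff: 0.0, 9.0, 11.0, 15.0, 32.0, 56.0, 64.0, 86.0, 108.0, 125.0, 103.0, 85.0, 0.0 m³/s; ΣQ_DR = 694.0 m³/s.
V = ΣQ_DR · Δt = 694.0 × 3600 s = 2.498 × 10^6 m³.
Over A = 67.6 km², depth = V / A = 37.0 mm.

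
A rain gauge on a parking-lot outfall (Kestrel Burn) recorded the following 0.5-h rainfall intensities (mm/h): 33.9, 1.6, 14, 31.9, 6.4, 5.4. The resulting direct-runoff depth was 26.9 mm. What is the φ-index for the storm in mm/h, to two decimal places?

Only the 3 blocks with intensity above φ contribute runoff: 33.9, 14, 31.9 mm/h.
Σ(I−φ)·Δt = d  ⇒  (33.9+14+31.9 − 3φ)·0.5 = 26.9
φ = (79.80 − 26.9/0.5) / 3 = 8.67 mm/h.

φ ≈ 8.67 mm/h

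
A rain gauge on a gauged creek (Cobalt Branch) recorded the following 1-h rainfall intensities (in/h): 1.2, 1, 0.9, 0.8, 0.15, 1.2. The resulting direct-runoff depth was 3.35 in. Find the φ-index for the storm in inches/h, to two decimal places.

Only the 5 blocks with intensity above φ contribute runoff: 1.2, 1, 0.9, 0.8, 1.2 in/h.
Σ(I−φ)·Δt = d  ⇒  (1.2+1+0.9+0.8+1.2 − 5φ)·1 = 3.35
φ = (5.100 − 3.35/1) / 5 = 0.35 in/h.

φ ≈ 0.35 in/h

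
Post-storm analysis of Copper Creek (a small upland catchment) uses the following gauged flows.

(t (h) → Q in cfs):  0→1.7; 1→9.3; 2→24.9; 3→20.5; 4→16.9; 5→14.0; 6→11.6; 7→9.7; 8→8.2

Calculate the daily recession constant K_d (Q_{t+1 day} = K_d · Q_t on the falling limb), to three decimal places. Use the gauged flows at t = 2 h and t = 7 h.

K_d ≈ 0.011

Between t = 2 h and t = 7 h the flow falls from 24.9 to 9.7 cfs over 5×1 h = 5 h.
Per-interval ratio K = (9.7/24.9)^(1/5) = 0.8282; K_d = K^(24/1) = 0.011.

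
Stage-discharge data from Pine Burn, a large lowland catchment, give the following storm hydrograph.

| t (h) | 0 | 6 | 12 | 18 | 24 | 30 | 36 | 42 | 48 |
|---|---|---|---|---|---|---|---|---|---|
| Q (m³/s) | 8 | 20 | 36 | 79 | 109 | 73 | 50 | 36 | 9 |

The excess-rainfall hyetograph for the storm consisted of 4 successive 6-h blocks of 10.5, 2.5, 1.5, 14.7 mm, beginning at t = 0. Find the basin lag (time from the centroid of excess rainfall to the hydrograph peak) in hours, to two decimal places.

t_L ≈ 10.81 h

Centroid of excess rainfall: t_c = Σ P_i·t̄_i / ΣP_i = 13.1918 h (block centres at 3, 9, 15, 21 h).
Hydrograph peak occurs at t = 24 h, so basin lag t_L = 24 − 13.1918 = 10.81 h.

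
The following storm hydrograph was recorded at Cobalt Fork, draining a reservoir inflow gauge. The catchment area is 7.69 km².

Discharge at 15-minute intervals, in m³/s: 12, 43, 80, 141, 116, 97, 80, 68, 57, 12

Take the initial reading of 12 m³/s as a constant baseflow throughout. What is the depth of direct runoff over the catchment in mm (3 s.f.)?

Direct runoff: 0.0, 31.0, 68.0, 129.0, 104.0, 85.0, 68.0, 56.0, 45.0, 0.0 m³/s; ΣQ_DR = 586.0 m³/s.
V = ΣQ_DR · Δt = 586.0 × 900 s = 5.274 × 10^5 m³.
Over A = 7.69 km², depth = V / A = 68.6 mm.

d ≈ 68.6 mm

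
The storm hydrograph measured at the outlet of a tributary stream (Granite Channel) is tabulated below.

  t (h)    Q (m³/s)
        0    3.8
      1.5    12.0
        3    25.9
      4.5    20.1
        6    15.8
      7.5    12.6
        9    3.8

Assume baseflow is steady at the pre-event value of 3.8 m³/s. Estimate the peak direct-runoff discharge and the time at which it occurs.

Subtracting baseflow gives direct-runoff ordinates: 0.0, 8.2, 22.1, 16.3, 12.0, 8.8, 0.0 m³/s.
The maximum is 22.1 m³/s, occurring at the reading for t = 3 h.

Q_p = 22.1 m³/s at t = 3 h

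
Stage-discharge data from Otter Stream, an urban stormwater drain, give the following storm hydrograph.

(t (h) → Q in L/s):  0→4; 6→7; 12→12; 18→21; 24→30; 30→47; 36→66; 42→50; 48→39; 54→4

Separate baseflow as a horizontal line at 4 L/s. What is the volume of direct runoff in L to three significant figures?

Direct-runoff ordinates (Q − Q_b): 0.0, 3.0, 8.0, 17.0, 26.0, 43.0, 62.0, 46.0, 35.0, 0.0 L/s.
ΣQ_DR = 240.0 L/s.
With Δt = 6 h = 21600 s, V = ΣQ_DR · Δt = 240.0 × 21600 = 5.18 × 10^6 L.

V ≈ 5.18 × 10^6 L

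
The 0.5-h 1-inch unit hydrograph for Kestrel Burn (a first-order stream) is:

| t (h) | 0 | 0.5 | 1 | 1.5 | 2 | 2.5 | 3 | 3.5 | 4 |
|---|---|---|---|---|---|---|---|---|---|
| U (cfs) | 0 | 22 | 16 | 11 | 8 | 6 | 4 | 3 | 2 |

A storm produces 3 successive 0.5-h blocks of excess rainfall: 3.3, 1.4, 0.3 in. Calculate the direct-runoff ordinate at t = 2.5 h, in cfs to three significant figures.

Q ≈ 34.3 cfs

By discrete convolution, Q_j = Σ (P_i / 1 in) · U_{j−i}.
At t = 2.5 h (j=5): Q = (3.3/1)·6 + (1.4/1)·8 + (0.3/1)·11 = 34.3 cfs.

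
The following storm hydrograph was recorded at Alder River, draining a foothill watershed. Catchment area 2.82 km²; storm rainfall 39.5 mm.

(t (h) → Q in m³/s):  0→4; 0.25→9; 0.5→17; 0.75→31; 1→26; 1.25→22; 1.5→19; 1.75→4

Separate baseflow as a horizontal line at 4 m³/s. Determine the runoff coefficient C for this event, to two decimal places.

C ≈ 0.81

ΣQ_DR = 100.0 m³/s; V = ΣQ_DR·Δt = 90000 m³.
Runoff depth d = V / A = 31.91 mm.
C = d / P = 31.91 / 39.5 = 0.81.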